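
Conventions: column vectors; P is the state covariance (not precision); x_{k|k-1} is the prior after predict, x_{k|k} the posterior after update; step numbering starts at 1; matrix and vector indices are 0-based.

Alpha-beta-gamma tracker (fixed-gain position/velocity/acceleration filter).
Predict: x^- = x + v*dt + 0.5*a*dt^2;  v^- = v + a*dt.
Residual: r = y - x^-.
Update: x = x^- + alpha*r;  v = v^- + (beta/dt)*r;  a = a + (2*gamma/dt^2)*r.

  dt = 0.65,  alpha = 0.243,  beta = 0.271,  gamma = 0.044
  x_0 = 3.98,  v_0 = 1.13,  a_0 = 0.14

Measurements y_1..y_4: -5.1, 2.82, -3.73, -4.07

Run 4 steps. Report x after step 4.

x_post = -5.1678

step 1: x_pred=4.7441  r=-9.8441  x^+=2.3520  v^+=-2.8832  a^+=-1.9104
step 2: x_pred=0.0743  r=2.7457  x^+=0.7415  v^+=-2.9802  a^+=-1.3385
step 3: x_pred=-1.4784  r=-2.2516  x^+=-2.0255  v^+=-4.7890  a^+=-1.8075
step 4: x_pred=-5.5202  r=1.4502  x^+=-5.1678  v^+=-5.3592  a^+=-1.5054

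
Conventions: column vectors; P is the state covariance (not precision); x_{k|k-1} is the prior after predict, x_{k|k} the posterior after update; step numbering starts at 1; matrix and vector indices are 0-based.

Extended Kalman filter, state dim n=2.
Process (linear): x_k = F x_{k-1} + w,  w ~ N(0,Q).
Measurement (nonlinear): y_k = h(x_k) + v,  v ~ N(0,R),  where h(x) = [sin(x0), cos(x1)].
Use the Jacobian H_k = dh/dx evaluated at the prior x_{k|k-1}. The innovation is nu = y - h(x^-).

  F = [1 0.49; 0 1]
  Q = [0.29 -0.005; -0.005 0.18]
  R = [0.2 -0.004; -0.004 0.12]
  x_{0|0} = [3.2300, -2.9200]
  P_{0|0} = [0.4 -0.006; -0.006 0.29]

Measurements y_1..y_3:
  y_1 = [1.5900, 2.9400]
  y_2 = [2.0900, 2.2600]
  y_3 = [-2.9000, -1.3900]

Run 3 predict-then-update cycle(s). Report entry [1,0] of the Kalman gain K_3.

step 1: x^-=[1.7992, -2.9200]  P^-=[0.7537 0.1311; 0.1311 0.4700]  H_jac=[-0.2264 0.0000; 0.0000 0.2198]  S=[0.2386 -0.0105; -0.0105 0.1427]  K=[-0.7086 0.1497; -0.0928 0.7170]  nu=[0.6160, 3.9155]  x^+=[1.9487, -0.1696]  P^+=[0.6285 0.0946; 0.0946 0.3932]
step 2: x^-=[1.8656, -0.1696]  P^-=[1.1056 0.2823; 0.2823 0.5732]  H_jac=[-0.2906 0.0000; 0.0000 0.1688]  S=[0.2934 -0.0178; -0.0178 0.1363]  K=[-1.0826 0.2078; -0.2383 0.6784]  nu=[1.1332, 1.2743]  x^+=[0.9037, 0.4249]  P^+=[0.7479 0.1734; 0.1734 0.4880]
step 3: x^-=[1.1119, 0.4249]  P^-=[1.3250 0.4075; 0.4075 0.6680]  H_jac=[0.4430 0.0000; 0.0000 -0.4122]  S=[0.4600 -0.0784; -0.0784 0.2335]  K=[1.2234 -0.3086; 0.2030 -1.1111]  nu=[-3.7965, -2.3011]  x^+=[-2.8226, 2.2107]  P^+=[0.5551 0.1017; 0.1017 0.3254]

K[1,0] = 0.2030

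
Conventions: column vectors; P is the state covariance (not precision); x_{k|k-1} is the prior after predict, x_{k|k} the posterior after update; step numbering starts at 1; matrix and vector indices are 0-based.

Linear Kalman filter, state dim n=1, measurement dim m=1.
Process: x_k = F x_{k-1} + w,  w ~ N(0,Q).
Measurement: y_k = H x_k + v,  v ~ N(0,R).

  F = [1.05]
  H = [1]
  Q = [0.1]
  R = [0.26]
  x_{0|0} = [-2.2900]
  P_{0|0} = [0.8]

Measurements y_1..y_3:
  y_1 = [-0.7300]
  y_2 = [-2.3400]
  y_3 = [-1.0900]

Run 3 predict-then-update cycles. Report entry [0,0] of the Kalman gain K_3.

step 1: x^-=[-2.4045]  P^-=[0.9820]  S=[1.2420]  K=[0.7907]  nu=[1.6745]  x^+=[-1.0805]  P^+=[0.2056]
step 2: x^-=[-1.1346]  P^-=[0.3266]  S=[0.5866]  K=[0.5568]  nu=[-1.2054]  x^+=[-1.8058]  P^+=[0.1448]
step 3: x^-=[-1.8960]  P^-=[0.2596]  S=[0.5196]  K=[0.4996]  nu=[0.8060]  x^+=[-1.4933]  P^+=[0.1299]

K[0,0] = 0.4996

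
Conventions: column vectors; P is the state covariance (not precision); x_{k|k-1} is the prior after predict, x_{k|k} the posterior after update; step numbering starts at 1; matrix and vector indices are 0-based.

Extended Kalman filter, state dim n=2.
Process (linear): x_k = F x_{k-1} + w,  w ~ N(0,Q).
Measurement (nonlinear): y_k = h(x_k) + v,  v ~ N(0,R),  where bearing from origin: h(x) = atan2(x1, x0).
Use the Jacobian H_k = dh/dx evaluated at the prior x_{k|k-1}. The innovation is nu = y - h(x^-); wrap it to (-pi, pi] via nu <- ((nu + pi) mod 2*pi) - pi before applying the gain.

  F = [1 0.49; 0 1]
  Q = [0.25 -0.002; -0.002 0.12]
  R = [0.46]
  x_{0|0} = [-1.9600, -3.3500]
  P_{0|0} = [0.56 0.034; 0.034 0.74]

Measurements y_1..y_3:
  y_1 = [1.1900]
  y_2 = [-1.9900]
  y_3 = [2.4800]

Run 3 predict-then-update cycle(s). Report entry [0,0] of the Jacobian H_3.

step 1: x^-=[-3.6015, -3.3500]  P^-=[1.0210 0.3946; 0.3946 0.8600]  H_jac=[0.1385 -0.1489]  S=[0.4824]  K=[0.1713; -0.1521]  nu=[-2.7008]  x^+=[-4.0642, -2.9391]  P^+=[1.0068 0.4072; 0.4072 0.8488]
step 2: x^-=[-5.5043, -2.9391]  P^-=[1.8597 0.8211; 0.8211 0.9688]  H_jac=[0.0755 -0.1414]  S=[0.4724]  K=[0.0514; -0.1587]  nu=[0.6611]  x^+=[-5.4703, -3.0441]  P^+=[1.8584 0.8250; 0.8250 0.9569]
step 3: x^-=[-6.9619, -3.0441]  P^-=[3.1466 1.2919; 1.2919 1.0769]  H_jac=[0.0527 -0.1206]  S=[0.4680]  K=[0.0216; -0.1319]  nu=[-1.0738]  x^+=[-6.9852, -2.9024]  P^+=[3.1464 1.2932; 1.2932 1.0688]

H_jac[0,0] = 0.0527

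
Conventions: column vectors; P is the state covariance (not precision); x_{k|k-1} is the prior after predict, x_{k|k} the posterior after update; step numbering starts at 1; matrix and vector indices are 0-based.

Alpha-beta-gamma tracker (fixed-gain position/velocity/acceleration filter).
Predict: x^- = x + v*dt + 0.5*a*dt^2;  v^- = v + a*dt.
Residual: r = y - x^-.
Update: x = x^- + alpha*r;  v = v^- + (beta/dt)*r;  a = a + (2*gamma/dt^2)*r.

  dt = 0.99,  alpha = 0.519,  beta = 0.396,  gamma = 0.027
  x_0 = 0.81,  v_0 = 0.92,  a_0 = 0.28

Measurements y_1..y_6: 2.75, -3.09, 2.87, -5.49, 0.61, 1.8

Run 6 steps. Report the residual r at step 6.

resid = 4.1752

step 1: x_pred=1.8580  r=0.8920  x^+=2.3210  v^+=1.5540  a^+=0.3291
step 2: x_pred=4.0207  r=-7.1107  x^+=0.3302  v^+=-0.9644  a^+=-0.0626
step 3: x_pred=-0.6552  r=3.5252  x^+=1.1744  v^+=0.3837  a^+=0.1316
step 4: x_pred=1.6187  r=-7.1087  x^+=-2.0707  v^+=-2.3295  a^+=-0.2601
step 5: x_pred=-4.5044  r=5.1144  x^+=-1.8500  v^+=-0.5412  a^+=0.0217
step 6: x_pred=-2.3752  r=4.1752  x^+=-0.2083  v^+=1.1504  a^+=0.2518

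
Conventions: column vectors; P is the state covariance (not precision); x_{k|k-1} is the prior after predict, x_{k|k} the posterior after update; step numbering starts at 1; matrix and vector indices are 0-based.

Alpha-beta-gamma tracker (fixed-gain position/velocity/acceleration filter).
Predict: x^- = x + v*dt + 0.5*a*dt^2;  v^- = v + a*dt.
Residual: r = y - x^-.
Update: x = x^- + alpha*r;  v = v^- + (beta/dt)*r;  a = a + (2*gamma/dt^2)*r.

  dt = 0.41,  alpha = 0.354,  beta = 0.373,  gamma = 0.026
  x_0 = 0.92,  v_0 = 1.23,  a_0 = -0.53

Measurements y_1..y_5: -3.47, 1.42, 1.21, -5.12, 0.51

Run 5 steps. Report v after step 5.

step 1: x_pred=1.3798  r=-4.8498  x^+=-0.3371  v^+=-3.3994  a^+=-2.0302
step 2: x_pred=-1.9015  r=3.3215  x^+=-0.7257  v^+=-1.2101  a^+=-1.0028
step 3: x_pred=-1.3061  r=2.5161  x^+=-0.4154  v^+=0.6678  a^+=-0.2244
step 4: x_pred=-0.1604  r=-4.9596  x^+=-1.9161  v^+=-3.9362  a^+=-1.7586
step 5: x_pred=-3.6778  r=4.1878  x^+=-2.1953  v^+=-0.8474  a^+=-0.4632

v_post = -0.8474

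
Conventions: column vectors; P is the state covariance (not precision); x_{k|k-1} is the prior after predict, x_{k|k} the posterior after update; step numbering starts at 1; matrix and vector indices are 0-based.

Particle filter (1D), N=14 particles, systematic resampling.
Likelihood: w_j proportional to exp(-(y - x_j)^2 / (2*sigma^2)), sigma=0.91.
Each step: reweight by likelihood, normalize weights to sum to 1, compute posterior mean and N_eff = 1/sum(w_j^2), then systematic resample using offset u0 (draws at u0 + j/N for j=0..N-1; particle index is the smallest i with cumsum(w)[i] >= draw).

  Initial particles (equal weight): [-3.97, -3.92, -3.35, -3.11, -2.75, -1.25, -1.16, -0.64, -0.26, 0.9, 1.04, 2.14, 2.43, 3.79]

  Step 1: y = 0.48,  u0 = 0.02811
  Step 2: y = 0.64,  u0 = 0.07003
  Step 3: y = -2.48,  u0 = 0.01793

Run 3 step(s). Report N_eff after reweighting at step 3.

step 1: w=[0.0000, 0.0000, 0.0000, 0.0001, 0.0005, 0.0460, 0.0552, 0.1314, 0.2013, 0.2519, 0.2319, 0.0531, 0.0282, 0.0004]  mean=0.3915  Neff=5.4414  idx=[5, 6, 7, 8, 8, 8, 9, 9, 9, 9, 10, 10, 10, 11]
step 2: w=[0.0125, 0.0152, 0.0400, 0.0660, 0.0660, 0.0660, 0.1033, 0.1033, 0.1033, 0.1033, 0.0977, 0.0977, 0.0977, 0.0277]  mean=0.6259  Neff=11.4671  idx=[3, 4, 5, 6, 6, 7, 8, 8, 9, 10, 11, 11, 12, 13]
step 3: w=[0.3162, 0.3162, 0.3162, 0.0063, 0.0063, 0.0063, 0.0063, 0.0063, 0.0063, 0.0035, 0.0035, 0.0035, 0.0035, 0.0000]  mean=-0.1982  Neff=3.3318  idx=[0, 0, 0, 0, 0, 1, 1, 1, 1, 2, 2, 2, 2, 2]

N_eff = 3.3318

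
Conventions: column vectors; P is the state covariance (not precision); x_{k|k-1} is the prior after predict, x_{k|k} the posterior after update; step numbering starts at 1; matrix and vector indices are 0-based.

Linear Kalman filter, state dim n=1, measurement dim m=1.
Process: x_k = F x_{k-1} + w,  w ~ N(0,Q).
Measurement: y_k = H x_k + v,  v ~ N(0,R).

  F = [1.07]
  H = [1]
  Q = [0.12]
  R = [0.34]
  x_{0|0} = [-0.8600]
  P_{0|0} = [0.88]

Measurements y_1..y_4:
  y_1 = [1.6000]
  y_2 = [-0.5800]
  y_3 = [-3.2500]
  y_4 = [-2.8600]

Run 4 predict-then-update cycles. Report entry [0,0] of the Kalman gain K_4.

K[0,0] = 0.4795

step 1: x^-=[-0.9202]  P^-=[1.1275]  S=[1.4675]  K=[0.7683]  nu=[2.5202]  x^+=[1.0161]  P^+=[0.2612]
step 2: x^-=[1.0872]  P^-=[0.4191]  S=[0.7591]  K=[0.5521]  nu=[-1.6672]  x^+=[0.1668]  P^+=[0.1877]
step 3: x^-=[0.1784]  P^-=[0.3349]  S=[0.6749]  K=[0.4962]  nu=[-3.4284]  x^+=[-1.5228]  P^+=[0.1687]
step 4: x^-=[-1.6294]  P^-=[0.3132]  S=[0.6532]  K=[0.4795]  nu=[-1.2306]  x^+=[-2.2194]  P^+=[0.1630]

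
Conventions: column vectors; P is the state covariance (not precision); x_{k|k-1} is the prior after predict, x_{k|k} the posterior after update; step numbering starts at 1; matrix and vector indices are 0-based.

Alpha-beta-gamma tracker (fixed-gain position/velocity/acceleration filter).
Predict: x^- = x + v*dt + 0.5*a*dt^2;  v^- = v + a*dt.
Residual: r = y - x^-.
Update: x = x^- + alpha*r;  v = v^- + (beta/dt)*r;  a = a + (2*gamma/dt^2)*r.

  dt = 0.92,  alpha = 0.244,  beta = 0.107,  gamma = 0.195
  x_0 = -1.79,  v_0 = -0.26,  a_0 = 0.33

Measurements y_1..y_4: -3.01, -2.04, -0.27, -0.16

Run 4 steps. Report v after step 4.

v_post = 1.0289

step 1: x_pred=-1.8895  r=-1.1205  x^+=-2.1629  v^+=-0.0867  a^+=-0.1863
step 2: x_pred=-2.3215  r=0.2815  x^+=-2.2528  v^+=-0.2253  a^+=-0.0565
step 3: x_pred=-2.4841  r=2.2141  x^+=-1.9439  v^+=-0.0199  a^+=0.9637
step 4: x_pred=-1.5543  r=1.3943  x^+=-1.2141  v^+=1.0289  a^+=1.6061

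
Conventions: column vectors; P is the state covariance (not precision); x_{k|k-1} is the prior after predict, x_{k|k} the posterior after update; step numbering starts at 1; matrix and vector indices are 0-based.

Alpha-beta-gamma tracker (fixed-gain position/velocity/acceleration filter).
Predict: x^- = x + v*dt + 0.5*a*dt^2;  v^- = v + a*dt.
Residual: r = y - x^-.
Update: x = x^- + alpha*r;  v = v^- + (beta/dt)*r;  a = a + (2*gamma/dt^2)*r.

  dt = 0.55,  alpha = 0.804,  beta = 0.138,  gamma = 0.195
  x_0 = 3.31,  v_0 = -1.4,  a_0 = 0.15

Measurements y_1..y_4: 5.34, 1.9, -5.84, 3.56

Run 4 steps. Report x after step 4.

step 1: x_pred=2.5627  r=2.7773  x^+=4.7956  v^+=-0.6206  a^+=3.7307
step 2: x_pred=5.0186  r=-3.1186  x^+=2.5112  v^+=0.6487  a^+=-0.2899
step 3: x_pred=2.8242  r=-8.6642  x^+=-4.1418  v^+=-1.6846  a^+=-11.4603
step 4: x_pred=-6.8017  r=10.3617  x^+=1.5291  v^+=-5.3880  a^+=1.8986

x_post = 1.5291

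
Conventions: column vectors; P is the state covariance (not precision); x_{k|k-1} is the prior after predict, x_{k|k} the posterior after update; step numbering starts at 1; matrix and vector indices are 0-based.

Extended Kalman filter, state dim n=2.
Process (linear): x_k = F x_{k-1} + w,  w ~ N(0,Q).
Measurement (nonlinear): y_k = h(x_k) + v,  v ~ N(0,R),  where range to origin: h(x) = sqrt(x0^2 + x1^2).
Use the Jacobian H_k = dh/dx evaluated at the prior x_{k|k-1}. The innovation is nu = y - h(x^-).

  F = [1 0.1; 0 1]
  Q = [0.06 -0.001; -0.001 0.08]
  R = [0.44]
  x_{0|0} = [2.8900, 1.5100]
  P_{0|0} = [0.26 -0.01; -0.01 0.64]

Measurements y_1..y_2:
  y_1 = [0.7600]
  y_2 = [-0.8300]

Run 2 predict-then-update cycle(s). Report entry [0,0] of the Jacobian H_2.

step 1: x^-=[3.0410, 1.5100]  P^-=[0.3244 0.0530; 0.0530 0.7200]  H_jac=[0.8957 0.4447]  S=[0.8849]  K=[0.3550; 0.4155]  nu=[-2.6353]  x^+=[2.1055, 0.4150]  P^+=[0.2129 -0.0775; -0.0775 0.5672]
step 2: x^-=[2.1470, 0.4150]  P^-=[0.2631 -0.0218; -0.0218 0.6472]  H_jac=[0.9818 0.1898]  S=[0.7088]  K=[0.3586; 0.1431]  nu=[-3.0167]  x^+=[1.0653, -0.0167]  P^+=[0.1719 -0.0582; -0.0582 0.6327]

H_jac[0,0] = 0.9818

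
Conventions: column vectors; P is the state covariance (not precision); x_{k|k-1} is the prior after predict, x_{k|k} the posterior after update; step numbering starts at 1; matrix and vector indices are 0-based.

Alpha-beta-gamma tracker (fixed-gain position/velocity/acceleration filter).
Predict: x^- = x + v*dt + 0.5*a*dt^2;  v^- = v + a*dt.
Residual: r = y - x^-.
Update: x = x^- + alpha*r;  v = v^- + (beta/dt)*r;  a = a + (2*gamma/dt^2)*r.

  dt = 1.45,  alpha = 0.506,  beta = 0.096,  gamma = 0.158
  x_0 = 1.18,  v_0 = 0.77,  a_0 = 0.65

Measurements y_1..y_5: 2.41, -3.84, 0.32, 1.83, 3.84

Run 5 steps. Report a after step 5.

step 1: x_pred=2.9798  r=-0.5698  x^+=2.6915  v^+=1.6748  a^+=0.5644
step 2: x_pred=5.7132  r=-9.5532  x^+=0.8793  v^+=1.8606  a^+=-0.8715
step 3: x_pred=2.6610  r=-2.3410  x^+=1.4765  v^+=0.4420  a^+=-1.2233
step 4: x_pred=0.8314  r=0.9986  x^+=1.3367  v^+=-1.2657  a^+=-1.0732
step 5: x_pred=-1.6268  r=5.4668  x^+=1.1394  v^+=-2.4599  a^+=-0.2516

a_post = -0.2516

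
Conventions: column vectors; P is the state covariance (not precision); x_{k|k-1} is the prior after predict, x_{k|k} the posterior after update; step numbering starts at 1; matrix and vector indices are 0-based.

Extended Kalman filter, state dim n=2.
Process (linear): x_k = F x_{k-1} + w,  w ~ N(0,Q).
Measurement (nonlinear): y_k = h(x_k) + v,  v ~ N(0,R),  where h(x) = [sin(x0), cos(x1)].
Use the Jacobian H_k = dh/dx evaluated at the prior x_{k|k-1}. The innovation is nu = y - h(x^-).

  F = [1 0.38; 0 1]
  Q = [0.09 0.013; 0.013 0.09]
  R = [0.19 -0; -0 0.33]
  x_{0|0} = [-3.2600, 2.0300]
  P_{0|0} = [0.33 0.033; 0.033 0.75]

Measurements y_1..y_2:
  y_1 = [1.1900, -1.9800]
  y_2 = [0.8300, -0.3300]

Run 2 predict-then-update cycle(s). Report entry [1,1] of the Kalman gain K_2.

K[1,1] = -0.2872

step 1: x^-=[-2.4886, 2.0300]  P^-=[0.5534 0.3310; 0.3310 0.8400]  H_jac=[-0.7943 0.0000; 0.0000 -0.8964]  S=[0.5391 0.2357; 0.2357 1.0050]  K=[-0.7646 -0.1159; -0.1784 -0.7074]  nu=[1.7976, -1.5368]  x^+=[-3.6849, 2.7964]  P^+=[0.1829 0.0427; 0.0427 0.2604]
step 2: x^-=[-2.6222, 2.7964]  P^-=[0.3429 0.1546; 0.1546 0.3504]  H_jac=[-0.8681 0.0000; 0.0000 -0.3384]  S=[0.4485 0.0454; 0.0454 0.3701]  K=[-0.6577 -0.0607; -0.2703 -0.2872]  nu=[1.3263, 0.6110]  x^+=[-3.5317, 2.2625]  P^+=[0.1439 0.0591; 0.0591 0.2801]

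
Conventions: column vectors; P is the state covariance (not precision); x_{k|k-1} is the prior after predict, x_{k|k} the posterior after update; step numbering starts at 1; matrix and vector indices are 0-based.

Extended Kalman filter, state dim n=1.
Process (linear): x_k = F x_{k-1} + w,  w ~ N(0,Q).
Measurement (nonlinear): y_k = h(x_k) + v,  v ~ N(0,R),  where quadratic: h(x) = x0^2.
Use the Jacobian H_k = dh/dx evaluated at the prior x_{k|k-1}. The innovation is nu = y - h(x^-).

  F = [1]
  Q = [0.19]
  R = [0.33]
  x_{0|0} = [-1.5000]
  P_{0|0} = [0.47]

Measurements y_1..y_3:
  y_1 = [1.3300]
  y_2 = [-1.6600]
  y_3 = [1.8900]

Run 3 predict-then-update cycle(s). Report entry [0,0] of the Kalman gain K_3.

K[0,0] = -0.2320

step 1: x^-=[-1.5000]  P^-=[0.6600]  H_jac=[-3.0000]  S=[6.2700]  K=[-0.3158]  nu=[-0.9200]  x^+=[-1.2095]  P^+=[0.0347]
step 2: x^-=[-1.2095]  P^-=[0.2247]  H_jac=[-2.4189]  S=[1.6450]  K=[-0.3305]  nu=[-3.1228]  x^+=[-0.1775]  P^+=[0.0451]
step 3: x^-=[-0.1775]  P^-=[0.2351]  H_jac=[-0.3549]  S=[0.3596]  K=[-0.2320]  nu=[1.8585]  x^+=[-0.6087]  P^+=[0.2157]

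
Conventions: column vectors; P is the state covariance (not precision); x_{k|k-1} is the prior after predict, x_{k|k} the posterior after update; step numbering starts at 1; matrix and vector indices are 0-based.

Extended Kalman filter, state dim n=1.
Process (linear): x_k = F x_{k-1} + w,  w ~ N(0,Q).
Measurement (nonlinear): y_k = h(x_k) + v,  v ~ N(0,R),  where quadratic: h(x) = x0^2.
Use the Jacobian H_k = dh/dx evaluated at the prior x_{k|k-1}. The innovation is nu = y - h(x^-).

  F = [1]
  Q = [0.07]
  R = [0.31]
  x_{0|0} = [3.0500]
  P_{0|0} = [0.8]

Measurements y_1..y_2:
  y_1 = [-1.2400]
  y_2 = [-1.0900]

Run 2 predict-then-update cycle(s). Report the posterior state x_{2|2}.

step 1: x^-=[3.0500]  P^-=[0.8700]  H_jac=[6.1000]  S=[32.6827]  K=[0.1624]  nu=[-10.5425]  x^+=[1.3381]  P^+=[0.0083]
step 2: x^-=[1.3381]  P^-=[0.0783]  H_jac=[2.6762]  S=[0.8705]  K=[0.2406]  nu=[-2.8805]  x^+=[0.6451]  P^+=[0.0279]

x_post = [0.6451]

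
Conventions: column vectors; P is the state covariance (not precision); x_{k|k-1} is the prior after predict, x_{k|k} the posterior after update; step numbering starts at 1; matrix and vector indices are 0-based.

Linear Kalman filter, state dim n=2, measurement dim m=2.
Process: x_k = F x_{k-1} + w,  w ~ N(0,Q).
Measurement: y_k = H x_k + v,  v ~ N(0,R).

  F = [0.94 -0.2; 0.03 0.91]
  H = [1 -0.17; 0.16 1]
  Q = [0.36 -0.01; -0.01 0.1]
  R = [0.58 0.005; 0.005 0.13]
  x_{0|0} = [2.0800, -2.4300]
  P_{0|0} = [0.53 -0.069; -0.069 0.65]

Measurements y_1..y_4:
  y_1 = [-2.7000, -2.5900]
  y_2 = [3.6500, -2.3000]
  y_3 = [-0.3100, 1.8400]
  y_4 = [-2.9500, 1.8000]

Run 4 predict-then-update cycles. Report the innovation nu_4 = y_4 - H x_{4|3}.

innov = [-3.9648, 1.5922]

step 1: x^-=[2.4412, -2.1489]  P^-=[0.8803 -0.1720; -0.1720 0.6350]  S=[1.5371 -0.1294; -0.1294 0.7325]  K=[0.5970 0.0630; -0.1140 0.8092]  nu=[-5.5065, -0.8317]  x^+=[-0.8986, -2.1942]  P^+=[0.3392 -0.0431; -0.0431 0.1115]
step 2: x^-=[-0.4058, -2.0237]  P^-=[0.6804 -0.0573; -0.0573 0.1903]  S=[1.2854 0.0257; 0.0257 0.3194]  K=[0.5346 0.1183; -0.0813 0.5737]  nu=[3.7118, -0.2114]  x^+=[1.5534, -2.4466]  P^+=[0.3054 -0.0308; -0.0308 0.0791]
step 3: x^-=[1.9495, -2.1798]  P^-=[0.6446 -0.0420; -0.0420 0.1641]  S=[1.2436 0.0394; 0.0394 0.2972]  K=[0.5197 0.1369; -0.0733 0.5393]  nu=[-2.6300, 3.7079]  x^+=[1.0902, 0.0127]  P^+=[0.2975 -0.0272; -0.0272 0.0741]
step 4: x^-=[1.0223, 0.0442]  P^-=[0.6361 -0.0382; -0.0382 0.1601]  S=[1.2337 0.0424; 0.0424 0.2942]  K=[0.5160 0.1417; -0.0714 0.5338]  nu=[-3.9648, 1.5922]  x^+=[-0.7978, 1.1772]  P^+=[0.2955 -0.0263; -0.0263 0.0732]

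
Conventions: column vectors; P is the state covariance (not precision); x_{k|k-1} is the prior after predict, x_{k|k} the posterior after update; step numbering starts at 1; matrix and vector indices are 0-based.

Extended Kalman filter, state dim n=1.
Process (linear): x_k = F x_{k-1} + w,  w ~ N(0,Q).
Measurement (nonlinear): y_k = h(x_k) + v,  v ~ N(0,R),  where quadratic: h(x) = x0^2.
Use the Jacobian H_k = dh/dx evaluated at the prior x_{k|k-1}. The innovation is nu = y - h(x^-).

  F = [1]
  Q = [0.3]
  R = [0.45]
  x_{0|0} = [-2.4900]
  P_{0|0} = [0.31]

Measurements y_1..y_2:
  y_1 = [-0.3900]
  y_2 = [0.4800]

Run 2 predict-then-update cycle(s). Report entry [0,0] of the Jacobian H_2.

step 1: x^-=[-2.4900]  P^-=[0.6100]  H_jac=[-4.9800]  S=[15.5782]  K=[-0.1950]  nu=[-6.5901]  x^+=[-1.2049]  P^+=[0.0176]
step 2: x^-=[-1.2049]  P^-=[0.3176]  H_jac=[-2.4098]  S=[2.2945]  K=[-0.3336]  nu=[-0.9718]  x^+=[-0.8807]  P^+=[0.0623]

H_jac[0,0] = -2.4098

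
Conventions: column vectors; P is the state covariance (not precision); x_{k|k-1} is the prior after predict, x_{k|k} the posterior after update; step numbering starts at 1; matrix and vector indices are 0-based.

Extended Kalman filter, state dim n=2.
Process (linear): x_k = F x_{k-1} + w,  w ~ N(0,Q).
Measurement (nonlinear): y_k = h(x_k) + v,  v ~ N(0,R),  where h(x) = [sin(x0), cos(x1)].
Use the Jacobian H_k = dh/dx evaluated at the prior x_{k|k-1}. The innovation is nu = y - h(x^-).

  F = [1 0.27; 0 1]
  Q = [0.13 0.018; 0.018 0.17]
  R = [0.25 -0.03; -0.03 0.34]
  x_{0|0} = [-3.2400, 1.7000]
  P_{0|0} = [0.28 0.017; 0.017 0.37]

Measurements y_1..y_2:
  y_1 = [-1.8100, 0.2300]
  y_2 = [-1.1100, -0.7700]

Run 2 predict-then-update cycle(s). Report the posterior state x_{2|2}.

step 1: x^-=[-2.7810, 1.7000]  P^-=[0.4462 0.1349; 0.1349 0.5400]  H_jac=[-0.9357 0.0000; 0.0000 -0.9917]  S=[0.6406 0.0952; 0.0952 0.8710]  K=[-0.6392 -0.0837; -0.1074 -0.6030]  nu=[-1.4572, 0.3588]  x^+=[-1.8796, 1.6402]  P^+=[0.1681 0.0094; 0.0094 0.2035]
step 2: x^-=[-1.4368, 1.6402]  P^-=[0.3180 0.0823; 0.0823 0.3735]  H_jac=[0.1336 0.0000; 0.0000 -0.9976]  S=[0.2557 -0.0410; -0.0410 0.7117]  K=[0.1491 -0.1068; -0.0413 -0.5259]  nu=[-0.1190, -0.7007]  x^+=[-1.3797, 2.0136]  P^+=[0.3029 0.0409; 0.0409 0.1780]

x_post = [-1.3797, 2.0136]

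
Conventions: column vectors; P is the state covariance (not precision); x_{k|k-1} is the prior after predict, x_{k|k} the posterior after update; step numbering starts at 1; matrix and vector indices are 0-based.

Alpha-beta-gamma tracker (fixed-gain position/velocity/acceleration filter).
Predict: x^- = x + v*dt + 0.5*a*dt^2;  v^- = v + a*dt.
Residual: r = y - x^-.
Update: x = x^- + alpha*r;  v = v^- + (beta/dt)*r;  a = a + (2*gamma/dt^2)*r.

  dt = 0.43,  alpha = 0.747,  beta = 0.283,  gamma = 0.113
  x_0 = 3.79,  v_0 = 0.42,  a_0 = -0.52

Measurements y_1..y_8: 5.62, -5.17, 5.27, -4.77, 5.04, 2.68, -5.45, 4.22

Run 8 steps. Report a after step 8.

step 1: x_pred=3.9225  r=1.6975  x^+=5.1905  v^+=1.3136  a^+=1.5548
step 2: x_pred=5.8991  r=-11.0691  x^+=-2.3695  v^+=-5.3029  a^+=-11.9748
step 3: x_pred=-5.7568  r=11.0268  x^+=2.4802  v^+=-3.1949  a^+=1.5031
step 4: x_pred=1.2454  r=-6.0154  x^+=-3.2481  v^+=-6.5075  a^+=-5.8494
step 5: x_pred=-6.5871  r=11.6271  x^+=2.0983  v^+=-1.3705  a^+=8.3622
step 6: x_pred=2.2821  r=0.3979  x^+=2.5793  v^+=2.4871  a^+=8.8485
step 7: x_pred=4.4669  r=-9.9169  x^+=-2.9410  v^+=-0.2347  a^+=-3.2727
step 8: x_pred=-3.3445  r=7.5645  x^+=2.3062  v^+=3.3366  a^+=5.9733

a_post = 5.9733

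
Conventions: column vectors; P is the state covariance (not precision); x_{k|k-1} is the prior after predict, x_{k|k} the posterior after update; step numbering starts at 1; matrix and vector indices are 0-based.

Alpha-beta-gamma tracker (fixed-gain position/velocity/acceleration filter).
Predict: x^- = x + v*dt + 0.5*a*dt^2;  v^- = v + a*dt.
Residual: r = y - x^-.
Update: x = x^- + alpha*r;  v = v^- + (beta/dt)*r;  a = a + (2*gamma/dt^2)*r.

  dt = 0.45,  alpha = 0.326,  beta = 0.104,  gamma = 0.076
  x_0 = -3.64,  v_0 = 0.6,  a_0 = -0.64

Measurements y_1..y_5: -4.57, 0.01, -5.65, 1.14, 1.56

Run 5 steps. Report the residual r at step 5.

resid = 2.9047

step 1: x_pred=-3.4348  r=-1.1352  x^+=-3.8049  v^+=0.0496  a^+=-1.4921
step 2: x_pred=-3.9336  r=3.9436  x^+=-2.6480  v^+=0.2896  a^+=1.4680
step 3: x_pred=-2.3690  r=-3.2810  x^+=-3.4386  v^+=0.1920  a^+=-0.9947
step 4: x_pred=-3.4530  r=4.5930  x^+=-1.9557  v^+=0.8058  a^+=2.4528
step 5: x_pred=-1.3447  r=2.9047  x^+=-0.3978  v^+=2.5809  a^+=4.6331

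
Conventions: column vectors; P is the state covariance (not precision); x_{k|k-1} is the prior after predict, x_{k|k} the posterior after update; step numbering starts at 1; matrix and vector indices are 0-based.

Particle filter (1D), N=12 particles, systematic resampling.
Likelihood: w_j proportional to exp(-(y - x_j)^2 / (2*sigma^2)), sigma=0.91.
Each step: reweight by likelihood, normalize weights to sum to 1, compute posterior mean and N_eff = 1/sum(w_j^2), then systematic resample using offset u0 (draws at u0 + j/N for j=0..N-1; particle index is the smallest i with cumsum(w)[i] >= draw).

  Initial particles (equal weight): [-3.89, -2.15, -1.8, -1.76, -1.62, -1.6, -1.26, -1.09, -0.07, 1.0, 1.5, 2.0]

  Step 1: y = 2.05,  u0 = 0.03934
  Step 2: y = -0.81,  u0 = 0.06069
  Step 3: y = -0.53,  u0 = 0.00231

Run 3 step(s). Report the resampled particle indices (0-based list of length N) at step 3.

step 1: w=[0.0000, 0.0000, 0.0001, 0.0001, 0.0001, 0.0001, 0.0006, 0.0011, 0.0274, 0.2127, 0.3447, 0.4132]  mean=1.5517  Neff=2.9804  idx=[9, 9, 9, 10, 10, 10, 10, 11, 11, 11, 11, 11]
step 2: w=[0.2242, 0.2242, 0.2242, 0.0646, 0.0646, 0.0646, 0.0646, 0.0138, 0.0138, 0.0138, 0.0138, 0.0138]  mean=1.1981  Neff=5.9365  idx=[0, 0, 1, 1, 1, 2, 2, 2, 3, 5, 6, 10]
step 3: w=[0.1098, 0.1098, 0.1098, 0.1098, 0.1098, 0.1098, 0.1098, 0.1098, 0.0375, 0.0375, 0.0375, 0.0095]  mean=1.0657  Neff=9.9315  idx=[0, 0, 1, 2, 3, 3, 4, 5, 6, 6, 7, 9]

resampled_idx = [0, 0, 1, 2, 3, 3, 4, 5, 6, 6, 7, 9]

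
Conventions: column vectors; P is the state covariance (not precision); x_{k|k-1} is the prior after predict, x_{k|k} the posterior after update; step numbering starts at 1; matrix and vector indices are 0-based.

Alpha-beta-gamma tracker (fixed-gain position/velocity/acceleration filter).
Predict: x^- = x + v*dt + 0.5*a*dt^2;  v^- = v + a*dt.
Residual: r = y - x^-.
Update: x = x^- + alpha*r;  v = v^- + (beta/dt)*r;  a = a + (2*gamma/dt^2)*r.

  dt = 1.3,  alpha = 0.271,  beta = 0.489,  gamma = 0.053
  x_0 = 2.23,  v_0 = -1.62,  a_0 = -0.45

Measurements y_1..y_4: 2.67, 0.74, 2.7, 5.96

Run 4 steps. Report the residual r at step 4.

step 1: x_pred=-0.2563  r=2.9263  x^+=0.5368  v^+=-1.1043  a^+=-0.2665
step 2: x_pred=-1.1240  r=1.8640  x^+=-0.6188  v^+=-0.7495  a^+=-0.1495
step 3: x_pred=-1.7196  r=4.4196  x^+=-0.5219  v^+=0.7185  a^+=0.1277
step 4: x_pred=0.5200  r=5.4400  x^+=1.9943  v^+=2.9307  a^+=0.4689

resid = 5.4400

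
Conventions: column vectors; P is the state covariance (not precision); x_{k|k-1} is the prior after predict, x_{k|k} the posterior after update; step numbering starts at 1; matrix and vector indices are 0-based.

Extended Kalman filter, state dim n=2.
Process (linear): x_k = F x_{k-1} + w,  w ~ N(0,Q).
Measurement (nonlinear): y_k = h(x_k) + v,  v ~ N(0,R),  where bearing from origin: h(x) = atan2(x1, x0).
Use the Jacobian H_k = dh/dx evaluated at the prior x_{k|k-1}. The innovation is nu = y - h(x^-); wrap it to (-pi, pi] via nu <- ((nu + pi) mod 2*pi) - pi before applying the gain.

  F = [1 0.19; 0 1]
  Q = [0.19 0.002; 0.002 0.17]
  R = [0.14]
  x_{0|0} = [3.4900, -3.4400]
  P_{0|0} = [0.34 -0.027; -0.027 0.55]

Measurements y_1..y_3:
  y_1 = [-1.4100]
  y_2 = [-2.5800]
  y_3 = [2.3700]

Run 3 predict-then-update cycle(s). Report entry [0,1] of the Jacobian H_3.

step 1: x^-=[2.8364, -3.4400]  P^-=[0.5396 0.0795; 0.0795 0.7200]  H_jac=[0.1730 0.1427]  S=[0.1747]  K=[0.5993; 0.6666]  nu=[-0.5287]  x^+=[2.5195, -3.7925]  P^+=[0.4768 0.0097; 0.0097 0.6423]
step 2: x^-=[1.7990, -3.7925]  P^-=[0.6937 0.1337; 0.1337 0.8123]  H_jac=[0.2152 0.1021]  S=[0.1865]  K=[0.8739; 0.5991]  nu=[-1.4521]  x^+=[0.5299, -4.6625]  P^+=[0.5513 0.0361; 0.0361 0.7454]
step 3: x^-=[-0.3559, -4.6625]  P^-=[0.7819 0.1797; 0.1797 0.9154]  H_jac=[0.2132 -0.0163]  S=[0.1745]  K=[0.9385; 0.1342]  nu=[-2.2662]  x^+=[-2.4827, -4.9666]  P^+=[0.6282 0.1577; 0.1577 0.9123]

H_jac[0,1] = -0.0163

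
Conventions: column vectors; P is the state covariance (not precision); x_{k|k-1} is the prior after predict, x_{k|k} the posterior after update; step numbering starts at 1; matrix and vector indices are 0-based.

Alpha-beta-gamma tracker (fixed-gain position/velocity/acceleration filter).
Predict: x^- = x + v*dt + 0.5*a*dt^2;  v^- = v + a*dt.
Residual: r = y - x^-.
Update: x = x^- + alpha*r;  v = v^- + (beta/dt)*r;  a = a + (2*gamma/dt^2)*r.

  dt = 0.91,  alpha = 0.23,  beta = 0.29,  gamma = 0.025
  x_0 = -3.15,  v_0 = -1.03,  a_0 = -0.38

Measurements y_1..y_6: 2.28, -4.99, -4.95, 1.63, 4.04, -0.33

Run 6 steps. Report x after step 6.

x_post = 1.3814

step 1: x_pred=-4.2446  r=6.5246  x^+=-2.7440  v^+=0.7035  a^+=0.0140
step 2: x_pred=-2.0980  r=-2.8920  x^+=-2.7632  v^+=-0.2054  a^+=-0.1607
step 3: x_pred=-3.0167  r=-1.9333  x^+=-3.4613  v^+=-0.9678  a^+=-0.2774
step 4: x_pred=-4.4568  r=6.0868  x^+=-3.0569  v^+=0.7196  a^+=0.0901
step 5: x_pred=-2.3647  r=6.4047  x^+=-0.8917  v^+=2.8427  a^+=0.4768
step 6: x_pred=1.8926  r=-2.2226  x^+=1.3814  v^+=2.5683  a^+=0.3426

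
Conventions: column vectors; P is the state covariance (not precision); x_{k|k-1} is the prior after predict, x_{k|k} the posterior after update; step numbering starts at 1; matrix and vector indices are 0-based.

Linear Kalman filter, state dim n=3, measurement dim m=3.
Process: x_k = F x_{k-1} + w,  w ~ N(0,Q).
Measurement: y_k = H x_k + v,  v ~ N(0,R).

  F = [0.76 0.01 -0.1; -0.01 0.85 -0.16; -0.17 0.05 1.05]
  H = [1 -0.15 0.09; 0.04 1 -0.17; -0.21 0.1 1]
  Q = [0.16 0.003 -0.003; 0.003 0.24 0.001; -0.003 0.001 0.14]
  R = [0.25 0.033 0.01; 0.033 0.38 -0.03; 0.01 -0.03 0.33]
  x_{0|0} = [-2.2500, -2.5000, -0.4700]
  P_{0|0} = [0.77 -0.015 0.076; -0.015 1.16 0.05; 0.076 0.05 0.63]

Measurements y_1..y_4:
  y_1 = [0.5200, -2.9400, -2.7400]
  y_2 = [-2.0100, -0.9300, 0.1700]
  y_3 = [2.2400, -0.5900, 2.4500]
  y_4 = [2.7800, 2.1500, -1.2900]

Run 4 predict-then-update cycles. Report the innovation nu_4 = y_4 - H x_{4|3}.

step 1: x^-=[-1.6880, -2.0273, -0.2360]  P^-=[0.5993 -0.0061 -0.1064; -0.0061 1.0812 -0.0066; -0.1064 -0.0066 0.8381]  S=[0.8633 -0.1071 -0.1609; -0.1071 1.4896 -0.0826; -0.1609 -0.0826 1.2490]  K=[0.6748 0.0674 -0.0950; -0.0831 0.7271 0.1197; 0.0878 -0.0580 0.6959]  nu=[1.9251, -0.8853, -2.6558]  x^+=[-0.1961, -3.1489, -1.8637]  P^+=[0.1762 0.0447 0.0059; 0.0447 0.2681 -0.0005; 0.0059 -0.0005 0.2335]
step 2: x^-=[0.0058, -2.3764, -2.0810]  P^-=[0.2639 0.0359 -0.0437; 0.0359 0.4391 -0.0334; -0.0437 -0.0334 0.4003]  S=[0.5093 0.0106 -0.0494; 0.0106 0.8459 -0.0999; -0.0494 -0.0999 0.7565]  K=[0.4903 0.0471 -0.0880; -0.0692 0.5367 0.0703; 0.0476 -0.0598 0.5321]  nu=[-2.1850, 1.0924, 2.4899]  x^+=[-1.2333, -1.4641, -0.9255]  P^+=[0.1281 0.0313 -0.0018; 0.0313 0.1971 -0.0067; -0.0018 -0.0067 0.1782]
step 3: x^-=[-0.8594, -1.0840, -0.8353]  P^-=[0.2366 0.0276 -0.0385; 0.0276 0.3883 -0.0309; -0.0385 -0.0309 0.3400]  S=[0.4837 0.0093 -0.0447; 0.0093 0.7917 -0.0899; -0.0447 -0.0899 0.6932]  K=[0.4645 0.0396 -0.0882; -0.0729 0.5066 0.0641; 0.0399 -0.0585 0.4927]  nu=[3.0120, 0.3864, 3.2133]  x^+=[0.2715, -0.9019, 0.8454]  P^+=[0.1210 0.0277 -0.0030; 0.0277 0.1858 -0.0075; -0.0030 -0.0075 0.1649]
step 4: x^-=[0.1128, -0.9046, 0.7964]  P^-=[0.2324 0.0252 -0.0373; 0.0252 0.3800 -0.0293; -0.0373 -0.0293 0.3255]  S=[0.4801 0.0082 -0.0444; 0.0082 0.7823 -0.0861; -0.0444 -0.0861 0.6784]  K=[0.4604 0.0377 -0.0884; -0.0744 0.5012 0.0638; 0.0380 -0.0574 0.4823]  nu=[2.4598, 3.1855, -1.9723]  x^+=[1.5396, 0.3833, -0.2443]  P^+=[0.1198 0.0268 -0.0032; 0.0268 0.1838 -0.0075; -0.0032 -0.0075 0.1613]

innov = [2.4598, 3.1855, -1.9723]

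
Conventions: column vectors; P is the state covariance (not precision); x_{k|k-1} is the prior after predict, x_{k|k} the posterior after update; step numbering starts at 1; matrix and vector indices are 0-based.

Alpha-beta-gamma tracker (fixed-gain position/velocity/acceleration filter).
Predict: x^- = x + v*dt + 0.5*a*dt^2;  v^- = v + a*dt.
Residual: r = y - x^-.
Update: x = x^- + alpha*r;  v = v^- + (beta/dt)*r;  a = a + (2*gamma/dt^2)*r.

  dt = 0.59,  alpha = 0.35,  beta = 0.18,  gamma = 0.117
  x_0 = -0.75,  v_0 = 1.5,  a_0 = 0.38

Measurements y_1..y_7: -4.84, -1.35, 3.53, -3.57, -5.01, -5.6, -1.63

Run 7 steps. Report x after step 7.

x_post = -5.0906

step 1: x_pred=0.2011  r=-5.0411  x^+=-1.5633  v^+=0.1862  a^+=-3.0088
step 2: x_pred=-1.9771  r=0.6271  x^+=-1.7576  v^+=-1.3976  a^+=-2.5872
step 3: x_pred=-3.0325  r=6.5625  x^+=-0.7356  v^+=-0.9220  a^+=1.8242
step 4: x_pred=-0.9621  r=-2.6079  x^+=-1.8749  v^+=-0.6413  a^+=0.0711
step 5: x_pred=-2.2409  r=-2.7691  x^+=-3.2101  v^+=-1.4442  a^+=-1.7903
step 6: x_pred=-4.3737  r=-1.2263  x^+=-4.8029  v^+=-2.8746  a^+=-2.6147
step 7: x_pred=-6.9540  r=5.3240  x^+=-5.0906  v^+=-2.7930  a^+=0.9643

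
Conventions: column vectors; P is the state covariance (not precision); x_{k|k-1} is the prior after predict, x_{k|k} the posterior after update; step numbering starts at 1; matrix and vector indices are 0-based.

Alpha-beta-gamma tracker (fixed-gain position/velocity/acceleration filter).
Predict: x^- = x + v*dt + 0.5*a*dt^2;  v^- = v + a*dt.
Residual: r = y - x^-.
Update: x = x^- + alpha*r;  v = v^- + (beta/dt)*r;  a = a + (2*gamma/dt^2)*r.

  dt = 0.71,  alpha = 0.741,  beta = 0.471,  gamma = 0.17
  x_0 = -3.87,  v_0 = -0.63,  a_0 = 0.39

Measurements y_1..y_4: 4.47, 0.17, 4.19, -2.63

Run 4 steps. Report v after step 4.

step 1: x_pred=-4.2190  r=8.6890  x^+=2.2195  v^+=5.4110  a^+=6.2505
step 2: x_pred=7.6368  r=-7.4668  x^+=2.1039  v^+=4.8955  a^+=1.2143
step 3: x_pred=5.8858  r=-1.6958  x^+=4.6292  v^+=4.6327  a^+=0.0706
step 4: x_pred=7.9362  r=-10.5662  x^+=0.1067  v^+=-2.3266  a^+=-7.0560

v_post = -2.3266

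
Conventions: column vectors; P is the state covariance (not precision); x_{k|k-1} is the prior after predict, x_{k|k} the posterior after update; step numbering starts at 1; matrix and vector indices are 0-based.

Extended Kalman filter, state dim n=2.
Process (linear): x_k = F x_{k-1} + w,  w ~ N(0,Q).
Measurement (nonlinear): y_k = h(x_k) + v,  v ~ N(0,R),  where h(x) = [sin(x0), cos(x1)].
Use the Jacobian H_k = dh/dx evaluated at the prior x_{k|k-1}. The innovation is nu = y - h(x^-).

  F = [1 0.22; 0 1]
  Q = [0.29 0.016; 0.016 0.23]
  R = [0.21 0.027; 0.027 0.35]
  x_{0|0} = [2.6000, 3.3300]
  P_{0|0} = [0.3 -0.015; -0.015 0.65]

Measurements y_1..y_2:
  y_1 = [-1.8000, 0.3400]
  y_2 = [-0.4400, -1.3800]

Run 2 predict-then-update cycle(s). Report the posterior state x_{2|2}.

x_post = [5.6756, 3.5143]

step 1: x^-=[3.3326, 3.3300]  P^-=[0.6149 0.1440; 0.1440 0.8800]  H_jac=[-0.9818 0.0000; 0.0000 0.1873]  S=[0.8027 0.0005; 0.0005 0.3809]  K=[-0.7521 0.0718; -0.1764 0.4330]  nu=[-1.6102, 1.3223]  x^+=[4.6386, 4.1866]  P^+=[0.1589 0.0258; 0.0258 0.7837]
step 2: x^-=[5.5596, 4.1866]  P^-=[0.4982 0.2142; 0.2142 1.0137]  H_jac=[0.7495 0.0000; 0.0000 0.8649]  S=[0.4898 0.1659; 0.1659 1.1083]  K=[0.7433 0.0559; 0.0631 0.7816]  nu=[0.2220, -0.8781]  x^+=[5.6756, 3.5143]  P^+=[0.2103 0.0458; 0.0458 0.3183]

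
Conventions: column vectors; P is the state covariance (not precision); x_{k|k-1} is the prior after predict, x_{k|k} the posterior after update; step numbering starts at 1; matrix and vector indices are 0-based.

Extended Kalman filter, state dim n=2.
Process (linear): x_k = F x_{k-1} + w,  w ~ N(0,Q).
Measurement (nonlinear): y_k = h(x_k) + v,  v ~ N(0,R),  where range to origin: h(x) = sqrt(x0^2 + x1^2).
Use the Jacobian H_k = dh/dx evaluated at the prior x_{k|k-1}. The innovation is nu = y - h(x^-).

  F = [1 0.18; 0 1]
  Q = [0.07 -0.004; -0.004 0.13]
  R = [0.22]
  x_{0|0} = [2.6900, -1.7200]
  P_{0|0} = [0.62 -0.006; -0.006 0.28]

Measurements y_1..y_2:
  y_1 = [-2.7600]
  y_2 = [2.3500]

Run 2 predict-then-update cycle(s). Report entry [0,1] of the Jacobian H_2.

H_jac[0,1] = -0.1268

step 1: x^-=[2.3804, -1.7200]  P^-=[0.6969 0.0404; 0.0404 0.4100]  H_jac=[0.8105 -0.5857]  S=[0.7801]  K=[0.6937; -0.2658]  nu=[-5.6968]  x^+=[-1.5717, -0.2057]  P^+=[0.3214 0.1843; 0.1843 0.3549]
step 2: x^-=[-1.6087, -0.2057]  P^-=[0.4693 0.2441; 0.2441 0.4849]  H_jac=[-0.9919 -0.1268]  S=[0.7509]  K=[-0.6611; -0.4044]  nu=[0.7282]  x^+=[-2.0901, -0.5001]  P^+=[0.1411 0.0434; 0.0434 0.3621]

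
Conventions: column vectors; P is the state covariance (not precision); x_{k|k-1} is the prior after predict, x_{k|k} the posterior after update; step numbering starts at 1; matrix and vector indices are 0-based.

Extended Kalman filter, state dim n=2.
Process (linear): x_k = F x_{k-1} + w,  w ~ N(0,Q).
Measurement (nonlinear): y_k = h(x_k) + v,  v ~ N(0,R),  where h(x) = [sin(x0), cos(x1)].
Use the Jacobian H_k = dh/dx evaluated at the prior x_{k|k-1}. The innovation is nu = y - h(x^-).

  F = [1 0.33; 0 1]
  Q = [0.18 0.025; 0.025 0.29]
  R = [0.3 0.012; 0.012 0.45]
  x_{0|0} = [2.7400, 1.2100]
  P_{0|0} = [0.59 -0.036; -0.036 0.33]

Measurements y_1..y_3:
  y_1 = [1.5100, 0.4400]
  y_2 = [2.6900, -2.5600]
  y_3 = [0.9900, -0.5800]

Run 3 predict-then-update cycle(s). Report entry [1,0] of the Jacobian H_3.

step 1: x^-=[3.1393, 1.2100]  P^-=[0.7822 0.0979; 0.0979 0.6200]  H_jac=[-1.0000 0.0000; 0.0000 -0.9356]  S=[1.0822 0.1036; 0.1036 0.9927]  K=[-0.7212 -0.0170; -0.0349 -0.5807]  nu=[1.5077, 0.0870]  x^+=[2.0505, 1.1069]  P^+=[0.2166 0.0174; 0.0174 0.2797]
step 2: x^-=[2.4158, 1.1069]  P^-=[0.4385 0.1347; 0.1347 0.5697]  H_jac=[-0.7480 0.0000; 0.0000 -0.8943]  S=[0.5453 0.1021; 0.1021 0.9057]  K=[-0.5890 -0.0666; -0.0812 -0.5534]  nu=[2.0263, -3.0074]  x^+=[1.4228, 2.6069]  P^+=[0.2373 0.0414; 0.0414 0.2796]
step 3: x^-=[2.2830, 2.6069]  P^-=[0.4751 0.1587; 0.1587 0.5696]  H_jac=[-0.6535 0.0000; 0.0000 -0.5096]  S=[0.5029 0.0648; 0.0648 0.5979]  K=[-0.6084 -0.0693; -0.1457 -0.4696]  nu=[0.2331, 0.2804]  x^+=[2.1218, 2.4412]  P^+=[0.2806 0.0755; 0.0755 0.4181]

H_jac[1,0] = 0.0000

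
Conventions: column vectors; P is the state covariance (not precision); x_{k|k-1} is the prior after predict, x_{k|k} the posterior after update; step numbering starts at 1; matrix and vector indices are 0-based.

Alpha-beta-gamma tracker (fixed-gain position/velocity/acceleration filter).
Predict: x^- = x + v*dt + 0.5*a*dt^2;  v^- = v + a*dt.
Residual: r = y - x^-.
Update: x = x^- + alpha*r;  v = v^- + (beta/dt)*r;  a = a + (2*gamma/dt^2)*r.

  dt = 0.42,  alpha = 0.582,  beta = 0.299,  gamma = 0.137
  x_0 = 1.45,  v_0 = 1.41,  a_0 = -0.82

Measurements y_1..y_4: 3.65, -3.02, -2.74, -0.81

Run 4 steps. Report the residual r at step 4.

step 1: x_pred=1.9699  r=1.6801  x^+=2.9477  v^+=2.2617  a^+=1.7897
step 2: x_pred=4.0555  r=-7.0755  x^+=-0.0625  v^+=-2.0237  a^+=-9.2005
step 3: x_pred=-1.7239  r=-1.0161  x^+=-2.3153  v^+=-6.6113  a^+=-10.7788
step 4: x_pred=-6.0427  r=5.2327  x^+=-2.9973  v^+=-7.4132  a^+=-2.6509

resid = 5.2327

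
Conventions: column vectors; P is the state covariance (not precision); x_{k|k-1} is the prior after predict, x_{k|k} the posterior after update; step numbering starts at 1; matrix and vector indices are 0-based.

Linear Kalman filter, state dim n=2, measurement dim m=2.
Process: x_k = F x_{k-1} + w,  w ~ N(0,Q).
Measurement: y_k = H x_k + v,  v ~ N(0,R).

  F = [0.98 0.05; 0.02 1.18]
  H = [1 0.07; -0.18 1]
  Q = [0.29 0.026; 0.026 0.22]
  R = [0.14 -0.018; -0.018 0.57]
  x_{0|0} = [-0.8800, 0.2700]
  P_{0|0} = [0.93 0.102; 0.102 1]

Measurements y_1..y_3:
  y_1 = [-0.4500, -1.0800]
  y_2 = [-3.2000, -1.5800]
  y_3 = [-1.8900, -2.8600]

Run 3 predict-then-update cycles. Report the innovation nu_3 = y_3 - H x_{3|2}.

innov = [0.7213, -1.1678]

step 1: x^-=[-0.8489, 0.3010]  P^-=[1.1957 0.2213; 0.2213 1.6176]  S=[1.3746 0.0985; 0.0985 2.1467]  K=[0.8838 -0.0377; 0.1913 0.7262]  nu=[0.3778, -1.5338]  x^+=[-0.4571, -0.7406]  P^+=[0.1255 -0.0148; -0.0148 0.4078]
step 2: x^-=[-0.4850, -0.8830]  P^-=[0.4101 0.0354; 0.0354 0.7872]  S=[0.5589 -0.0018; -0.0018 1.3578]  K=[0.7381 -0.0273; 0.1637 0.5753]  nu=[-2.6532, -0.7843]  x^+=[-2.4218, -1.7686]  P^+=[0.1045 -0.0101; -0.0101 0.3232]
step 3: x^-=[-2.4618, -2.1353]  P^-=[0.3902 0.0355; 0.0355 0.6695]  S=[0.5385 -0.0063; -0.0063 1.2394]  K=[0.7290 -0.0243; 0.1592 0.5359]  nu=[0.7213, -1.1678]  x^+=[-1.9076, -2.6463]  P^+=[0.1031 -0.0084; -0.0084 0.3011]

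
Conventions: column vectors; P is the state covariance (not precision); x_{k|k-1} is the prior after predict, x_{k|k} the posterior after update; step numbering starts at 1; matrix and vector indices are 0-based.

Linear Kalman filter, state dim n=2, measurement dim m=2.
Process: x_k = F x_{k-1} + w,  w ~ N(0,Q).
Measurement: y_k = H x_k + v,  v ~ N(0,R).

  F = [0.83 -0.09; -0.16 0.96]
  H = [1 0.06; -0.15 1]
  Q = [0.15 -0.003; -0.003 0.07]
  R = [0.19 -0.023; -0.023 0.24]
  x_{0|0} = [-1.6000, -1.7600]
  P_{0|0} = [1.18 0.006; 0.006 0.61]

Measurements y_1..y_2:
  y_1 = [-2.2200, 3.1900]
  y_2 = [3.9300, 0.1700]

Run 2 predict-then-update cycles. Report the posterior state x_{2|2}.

x_post = [1.3967, 1.1165]

step 1: x^-=[-1.1696, -1.4336]  P^-=[0.9669 -0.2075; -0.2075 0.6605]  S=[1.1344 -0.3341; -0.3341 0.9846]  K=[0.8176 -0.0807; 0.0654 0.7247]  nu=[-0.9644, 4.4482]  x^+=[-2.3169, 1.7270]  P^+=[0.1581 -0.0145; -0.0145 0.1703]
step 2: x^-=[-2.0785, 2.0286]  P^-=[0.2624 -0.0504; -0.0504 0.2354]  S=[0.4472 -0.0982; -0.0982 0.4964]  K=[0.5649 -0.0691; 0.0275 0.4949]  nu=[5.8868, -2.1704]  x^+=[1.3967, 1.1165]  P^+=[0.1097 -0.0131; -0.0131 0.1162]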